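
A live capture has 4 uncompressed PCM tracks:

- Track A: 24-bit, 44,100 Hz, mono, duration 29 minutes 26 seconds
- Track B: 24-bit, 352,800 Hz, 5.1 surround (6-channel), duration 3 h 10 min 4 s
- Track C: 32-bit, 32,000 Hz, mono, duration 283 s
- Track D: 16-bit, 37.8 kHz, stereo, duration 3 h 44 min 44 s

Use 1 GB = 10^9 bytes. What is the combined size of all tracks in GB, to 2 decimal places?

Track A: 29 minutes 26 seconds = 1,766 s; 44,100 × 1,766 × 3 × 1 = 233,641,800 bytes.
Track B: 3 h 10 min 4 s = 11,404 s; 352,800 × 11,404 × 3 × 6 = 72,419,961,600 bytes.
Track C: 32,000 × 283 × 4 × 1 = 36,224,000 bytes.
Track D: 3 h 44 min 44 s = 13,484 s; 37,800 × 13,484 × 2 × 2 = 2,038,780,800 bytes.
Total = 74,728,608,200 bytes = 74.73 GB.

74.73 GB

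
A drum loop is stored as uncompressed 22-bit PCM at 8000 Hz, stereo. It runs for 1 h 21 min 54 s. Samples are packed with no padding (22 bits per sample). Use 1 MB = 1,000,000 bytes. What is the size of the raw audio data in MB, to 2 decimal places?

Duration = 1 h 21 min 54 s = 4,914 s.
Bits = 8,000 × 4,914 × 22 × 2 = 1,729,728,000 bits = 216,216,000 bytes.
216,216,000 / 1,000,000 = 216.22 MB.

216.22 MB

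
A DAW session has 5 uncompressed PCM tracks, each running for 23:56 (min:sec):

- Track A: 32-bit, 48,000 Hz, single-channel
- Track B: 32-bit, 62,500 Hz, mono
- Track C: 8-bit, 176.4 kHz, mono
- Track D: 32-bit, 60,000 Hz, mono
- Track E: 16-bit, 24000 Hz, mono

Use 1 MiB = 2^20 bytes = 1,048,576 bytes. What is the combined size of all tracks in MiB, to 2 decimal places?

23:56 (min:sec) = 1,436 s.
Track A: 48,000 × 1,436 × 4 × 1 = 275,712,000 bytes.
Track B: 62,500 × 1,436 × 4 × 1 = 359,000,000 bytes.
Track C: 176,400 × 1,436 × 1 × 1 = 253,310,400 bytes.
Track D: 60,000 × 1,436 × 4 × 1 = 344,640,000 bytes.
Track E: 24,000 × 1,436 × 2 × 1 = 68,928,000 bytes.
Total = 1,301,590,400 bytes = 1241.29 MiB.

1241.29 MiB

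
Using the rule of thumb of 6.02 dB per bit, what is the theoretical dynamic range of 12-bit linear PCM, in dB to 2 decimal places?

72.24 dB

12 × 6.02 = 72.24 dB.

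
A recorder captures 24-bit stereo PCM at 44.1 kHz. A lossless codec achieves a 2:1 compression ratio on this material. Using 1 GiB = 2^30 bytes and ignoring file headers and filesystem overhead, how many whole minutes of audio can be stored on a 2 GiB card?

270 minutes

Uncompressed byte rate = 44,100 × 3 × 2 = 264,600 bytes/s.
After 2:1 compression, effective rate ≈ 132300 bytes/s.
Capacity = 2 × 1,073,741,824 = 2,147,483,648 bytes.
2,147,483,648 / effective rate ≈ 16231.92 s → 270 minutes.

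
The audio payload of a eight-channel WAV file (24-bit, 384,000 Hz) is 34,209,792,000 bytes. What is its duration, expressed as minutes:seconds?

61:52

Byte rate = 384,000 × 3 × 8 = 9,216,000 bytes/s.
Duration = 34,209,792,000 / 9,216,000 = 3,712 s.
3,712 s = 61:52.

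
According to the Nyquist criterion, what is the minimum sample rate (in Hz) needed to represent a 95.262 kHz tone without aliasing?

190,524 Hz

Minimum sample rate = 2 × 95,262 Hz = 190,524 Hz.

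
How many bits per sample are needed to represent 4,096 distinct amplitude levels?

12 bits

log2(4,096) = 12.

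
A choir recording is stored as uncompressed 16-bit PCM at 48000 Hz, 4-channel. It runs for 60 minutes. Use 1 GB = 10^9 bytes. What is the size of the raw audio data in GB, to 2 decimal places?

Duration = 60 minutes = 3,600 s.
Bytes = 48,000 samples/s × 3,600 s × 2 bytes/sample × 4 ch = 1,382,400,000 bytes.
1,382,400,000 / 1,000,000,000 = 1.38 GB.

1.38 GB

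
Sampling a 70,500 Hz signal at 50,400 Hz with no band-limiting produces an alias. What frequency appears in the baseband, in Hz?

Nyquist = 50,400/2 = 25,200 Hz; 70,500 Hz exceeds it.
Alias = |70,500 − 1×50,400| = |70,500 − 50,400| = 20,100 Hz.

20,100 Hz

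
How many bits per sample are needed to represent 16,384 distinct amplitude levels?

14 bits

log2(16,384) = 14.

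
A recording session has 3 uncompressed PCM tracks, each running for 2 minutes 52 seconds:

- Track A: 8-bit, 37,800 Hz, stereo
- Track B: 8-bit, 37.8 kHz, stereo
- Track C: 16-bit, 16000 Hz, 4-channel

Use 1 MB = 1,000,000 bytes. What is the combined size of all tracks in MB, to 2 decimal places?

2 minutes 52 seconds = 172 s.
Track A: 37,800 × 172 × 1 × 2 = 13,003,200 bytes.
Track B: 37,800 × 172 × 1 × 2 = 13,003,200 bytes.
Track C: 16,000 × 172 × 2 × 4 = 22,016,000 bytes.
Total = 48,022,400 bytes = 48.02 MB.

48.02 MB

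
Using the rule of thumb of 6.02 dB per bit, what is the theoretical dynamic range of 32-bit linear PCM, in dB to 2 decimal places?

32 × 6.02 = 192.64 dB.

192.64 dB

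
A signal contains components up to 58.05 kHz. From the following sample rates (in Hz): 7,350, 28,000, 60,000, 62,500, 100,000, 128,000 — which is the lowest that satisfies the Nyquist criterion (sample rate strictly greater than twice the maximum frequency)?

Need sample rate > 2 × 58,050 = 116,100 Hz.
Lowest listed rate above 116,100 Hz is 128,000 Hz.

128,000 Hz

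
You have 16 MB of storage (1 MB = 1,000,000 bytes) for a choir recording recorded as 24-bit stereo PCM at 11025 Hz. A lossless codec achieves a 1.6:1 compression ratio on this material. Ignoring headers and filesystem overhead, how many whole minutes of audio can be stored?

Uncompressed byte rate = 11,025 × 3 × 2 = 66,150 bytes/s.
After 1.6:1 compression, effective rate ≈ 41343.75 bytes/s.
Capacity = 16 × 1,000,000 = 16,000,000 bytes.
16,000,000 / effective rate ≈ 387 s → 6 minutes.

6 minutes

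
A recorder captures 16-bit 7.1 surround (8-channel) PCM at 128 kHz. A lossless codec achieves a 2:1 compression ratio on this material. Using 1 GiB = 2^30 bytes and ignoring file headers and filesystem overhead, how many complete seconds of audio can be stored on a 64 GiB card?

Uncompressed byte rate = 128,000 × 2 × 8 = 2,048,000 bytes/s.
After 2:1 compression, effective rate ≈ 1024000 bytes/s.
Capacity = 64 × 1,073,741,824 = 68,719,476,736 bytes.
68,719,476,736 / effective rate ≈ 67108.86 s → 67,108 seconds.

67,108 seconds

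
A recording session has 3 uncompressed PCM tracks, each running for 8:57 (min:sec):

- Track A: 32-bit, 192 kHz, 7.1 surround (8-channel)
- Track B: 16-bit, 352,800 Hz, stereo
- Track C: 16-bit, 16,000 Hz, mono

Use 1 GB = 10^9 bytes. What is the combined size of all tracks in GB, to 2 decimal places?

4.07 GB

8:57 (min:sec) = 537 s.
Track A: 192,000 × 537 × 4 × 8 = 3,299,328,000 bytes.
Track B: 352,800 × 537 × 2 × 2 = 757,814,400 bytes.
Track C: 16,000 × 537 × 2 × 1 = 17,184,000 bytes.
Total = 4,074,326,400 bytes = 4.07 GB.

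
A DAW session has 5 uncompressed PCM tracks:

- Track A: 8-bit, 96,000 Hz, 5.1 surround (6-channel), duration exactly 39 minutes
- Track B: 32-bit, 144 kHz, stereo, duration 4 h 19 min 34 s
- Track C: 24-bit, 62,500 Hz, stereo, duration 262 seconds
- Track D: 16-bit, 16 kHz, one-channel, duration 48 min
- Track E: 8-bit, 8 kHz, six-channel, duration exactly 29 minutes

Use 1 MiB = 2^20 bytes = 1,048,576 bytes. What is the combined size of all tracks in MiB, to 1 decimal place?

Track A: exactly 39 minutes = 2,340 s; 96,000 × 2,340 × 1 × 6 = 1,347,840,000 bytes.
Track B: 4 h 19 min 34 s = 15,574 s; 144,000 × 15,574 × 4 × 2 = 17,941,248,000 bytes.
Track C: 62,500 × 262 × 3 × 2 = 98,250,000 bytes.
Track D: 48 min = 2,880 s; 16,000 × 2,880 × 2 × 1 = 92,160,000 bytes.
Track E: exactly 29 minutes = 1,740 s; 8,000 × 1,740 × 1 × 6 = 83,520,000 bytes.
Total = 19,563,018,000 bytes = 18656.7 MiB.

18656.7 MiB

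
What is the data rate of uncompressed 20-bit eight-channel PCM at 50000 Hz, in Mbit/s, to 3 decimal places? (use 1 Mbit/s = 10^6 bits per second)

Bit rate = 50,000 × 20 × 8 = 8,000,000 bits/s.
= 8.000 Mbit/s.

8.000 Mbit/s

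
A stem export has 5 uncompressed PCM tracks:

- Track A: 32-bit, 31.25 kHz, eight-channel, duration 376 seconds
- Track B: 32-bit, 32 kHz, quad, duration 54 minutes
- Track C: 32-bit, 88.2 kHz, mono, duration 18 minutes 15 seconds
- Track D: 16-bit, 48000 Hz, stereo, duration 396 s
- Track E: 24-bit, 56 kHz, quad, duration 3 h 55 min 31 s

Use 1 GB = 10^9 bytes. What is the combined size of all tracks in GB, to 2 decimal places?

11.99 GB

Track A: 31,250 × 376 × 4 × 8 = 376,000,000 bytes.
Track B: 54 minutes = 3,240 s; 32,000 × 3,240 × 4 × 4 = 1,658,880,000 bytes.
Track C: 18 minutes 15 seconds = 1,095 s; 88,200 × 1,095 × 4 × 1 = 386,316,000 bytes.
Track D: 48,000 × 396 × 2 × 2 = 76,032,000 bytes.
Track E: 3 h 55 min 31 s = 14,131 s; 56,000 × 14,131 × 3 × 4 = 9,496,032,000 bytes.
Total = 11,993,260,000 bytes = 11.99 GB.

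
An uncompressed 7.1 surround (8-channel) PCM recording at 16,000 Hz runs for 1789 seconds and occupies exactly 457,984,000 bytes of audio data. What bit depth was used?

16 bits

Bytes per sample = 457,984,000 / (16,000 × 1,789 × 8) = 457,984,000 / 228,992,000 = 2.
Bit depth = 2 × 8 = 16 bits.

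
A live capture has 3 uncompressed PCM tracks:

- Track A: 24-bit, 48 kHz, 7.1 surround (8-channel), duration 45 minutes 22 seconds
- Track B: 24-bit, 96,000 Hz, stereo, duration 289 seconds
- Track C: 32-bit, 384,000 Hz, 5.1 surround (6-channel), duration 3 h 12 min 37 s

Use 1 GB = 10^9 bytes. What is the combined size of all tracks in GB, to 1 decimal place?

Track A: 45 minutes 22 seconds = 2,722 s; 48,000 × 2,722 × 3 × 8 = 3,135,744,000 bytes.
Track B: 96,000 × 289 × 3 × 2 = 166,464,000 bytes.
Track C: 3 h 12 min 37 s = 11,557 s; 384,000 × 11,557 × 4 × 6 = 106,509,312,000 bytes.
Total = 109,811,520,000 bytes = 109.8 GB.

109.8 GB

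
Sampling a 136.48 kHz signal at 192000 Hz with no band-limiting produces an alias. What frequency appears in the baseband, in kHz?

55.52 kHz

Nyquist = 192,000/2 = 96,000 Hz; 136,480 Hz exceeds it.
Alias = |136,480 − 1×192,000| = |136,480 − 192,000| = 55,520 Hz = 55.52 kHz.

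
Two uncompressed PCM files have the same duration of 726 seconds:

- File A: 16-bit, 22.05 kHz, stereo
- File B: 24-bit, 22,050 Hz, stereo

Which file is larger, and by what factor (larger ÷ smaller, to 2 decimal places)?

File B, by a factor of 1.50

File A: 22,050 × 2 × 2 = 88,200 bytes/s.
File B: 22,050 × 3 × 2 = 132,300 bytes/s.
File B is larger; ratio = 96,049,800 / 64,033,200 = 1.50.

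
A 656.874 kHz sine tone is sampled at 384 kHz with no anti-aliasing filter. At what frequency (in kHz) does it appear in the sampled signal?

111.126 kHz

Nyquist = 384,000/2 = 192,000 Hz; 656,874 Hz exceeds it.
Alias = |656,874 − 2×384,000| = |656,874 − 768,000| = 111,126 Hz = 111.126 kHz.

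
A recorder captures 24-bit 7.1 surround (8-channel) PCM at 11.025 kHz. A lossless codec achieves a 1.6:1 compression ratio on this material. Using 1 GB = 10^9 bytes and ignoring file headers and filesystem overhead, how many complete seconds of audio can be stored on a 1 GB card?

Uncompressed byte rate = 11,025 × 3 × 8 = 264,600 bytes/s.
After 1.6:1 compression, effective rate ≈ 165375 bytes/s.
Capacity = 1 × 1,000,000,000 = 1,000,000,000 bytes.
1,000,000,000 / effective rate ≈ 6046.86 s → 6,046 seconds.

6,046 seconds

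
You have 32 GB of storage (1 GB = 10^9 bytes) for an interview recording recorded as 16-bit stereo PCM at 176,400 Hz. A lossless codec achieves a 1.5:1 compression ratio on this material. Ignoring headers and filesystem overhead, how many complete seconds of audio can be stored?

Uncompressed byte rate = 176,400 × 2 × 2 = 705,600 bytes/s.
After 1.5:1 compression, effective rate ≈ 470400 bytes/s.
Capacity = 32 × 1,000,000,000 = 32,000,000,000 bytes.
32,000,000,000 / effective rate ≈ 68027.21 s → 68,027 seconds.

68,027 seconds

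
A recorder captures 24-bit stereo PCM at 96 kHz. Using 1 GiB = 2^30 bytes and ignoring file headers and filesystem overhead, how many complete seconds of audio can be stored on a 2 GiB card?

3,728 seconds

Uncompressed byte rate = 96,000 × 3 × 2 = 576,000 bytes/s.
Capacity = 2 × 1,073,741,824 = 2,147,483,648 bytes.
2,147,483,648 / 576,000 ≈ 3728.27 s → 3,728 seconds.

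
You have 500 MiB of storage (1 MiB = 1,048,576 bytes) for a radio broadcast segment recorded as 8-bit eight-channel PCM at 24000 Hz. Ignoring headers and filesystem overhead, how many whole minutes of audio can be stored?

45 minutes

Uncompressed byte rate = 24,000 × 1 × 8 = 192,000 bytes/s.
Capacity = 500 × 1,048,576 = 524,288,000 bytes.
524,288,000 / 192,000 ≈ 2730.67 s → 45 minutes.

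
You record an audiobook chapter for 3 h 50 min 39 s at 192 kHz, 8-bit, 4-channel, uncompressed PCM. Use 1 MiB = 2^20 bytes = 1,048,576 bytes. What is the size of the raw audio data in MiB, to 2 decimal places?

10135.99 MiB

Duration = 3 h 50 min 39 s = 13,839 s.
Bytes = 192,000 samples/s × 13,839 s × 1 bytes/sample × 4 ch = 10,628,352,000 bytes.
10,628,352,000 / 1,048,576 = 10135.99 MiB.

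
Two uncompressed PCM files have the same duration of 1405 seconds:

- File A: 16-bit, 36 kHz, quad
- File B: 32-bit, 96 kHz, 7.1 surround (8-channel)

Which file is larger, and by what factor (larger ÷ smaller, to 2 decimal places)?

File A: 36,000 × 2 × 4 = 288,000 bytes/s.
File B: 96,000 × 4 × 8 = 3,072,000 bytes/s.
File B is larger; ratio = 4,316,160,000 / 404,640,000 = 10.67.

File B, by a factor of 10.67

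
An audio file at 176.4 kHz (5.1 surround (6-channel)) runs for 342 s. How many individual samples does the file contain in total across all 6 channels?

176,400 × 342 s × 6 ch = 361,972,800 samples.

361,972,800 samples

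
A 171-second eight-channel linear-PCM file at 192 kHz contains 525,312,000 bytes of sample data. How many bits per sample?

Bytes per sample = 525,312,000 / (192,000 × 171 × 8) = 525,312,000 / 262,656,000 = 2.
Bit depth = 2 × 8 = 16 bits.

16 bits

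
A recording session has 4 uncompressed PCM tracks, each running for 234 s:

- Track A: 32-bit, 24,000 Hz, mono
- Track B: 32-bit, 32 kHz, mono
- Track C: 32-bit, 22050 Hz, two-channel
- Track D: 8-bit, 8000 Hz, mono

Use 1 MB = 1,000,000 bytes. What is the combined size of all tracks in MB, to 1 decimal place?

95.6 MB

Track A: 24,000 × 234 × 4 × 1 = 22,464,000 bytes.
Track B: 32,000 × 234 × 4 × 1 = 29,952,000 bytes.
Track C: 22,050 × 234 × 4 × 2 = 41,277,600 bytes.
Track D: 8,000 × 234 × 1 × 1 = 1,872,000 bytes.
Total = 95,565,600 bytes = 95.6 MB.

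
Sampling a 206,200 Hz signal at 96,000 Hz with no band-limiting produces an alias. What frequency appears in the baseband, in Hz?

14,200 Hz

Nyquist = 96,000/2 = 48,000 Hz; 206,200 Hz exceeds it.
Alias = |206,200 − 2×96,000| = |206,200 − 192,000| = 14,200 Hz.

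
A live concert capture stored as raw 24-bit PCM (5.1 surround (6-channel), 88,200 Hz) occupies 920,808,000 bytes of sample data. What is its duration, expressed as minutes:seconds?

Byte rate = 88,200 × 3 × 6 = 1,587,600 bytes/s.
Duration = 920,808,000 / 1,587,600 = 580 s.
580 s = 9:40.

9:40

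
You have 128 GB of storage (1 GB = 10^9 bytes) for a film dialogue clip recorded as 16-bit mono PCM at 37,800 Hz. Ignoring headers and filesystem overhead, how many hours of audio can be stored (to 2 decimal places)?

470.31 hours

Uncompressed byte rate = 37,800 × 2 × 1 = 75,600 bytes/s.
Capacity = 128 × 1,000,000,000 = 128,000,000,000 bytes.
128,000,000,000 / 75,600 ≈ 1693121.69 s → 470.31 hours.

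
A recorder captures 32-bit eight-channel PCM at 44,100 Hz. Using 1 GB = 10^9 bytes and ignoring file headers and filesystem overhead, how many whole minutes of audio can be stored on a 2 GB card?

23 minutes

Uncompressed byte rate = 44,100 × 4 × 8 = 1,411,200 bytes/s.
Capacity = 2 × 1,000,000,000 = 2,000,000,000 bytes.
2,000,000,000 / 1,411,200 ≈ 1417.23 s → 23 minutes.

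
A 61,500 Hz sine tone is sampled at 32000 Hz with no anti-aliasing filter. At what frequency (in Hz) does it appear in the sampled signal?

Nyquist = 32,000/2 = 16,000 Hz; 61,500 Hz exceeds it.
Alias = |61,500 − 2×32,000| = |61,500 − 64,000| = 2,500 Hz.

2,500 Hz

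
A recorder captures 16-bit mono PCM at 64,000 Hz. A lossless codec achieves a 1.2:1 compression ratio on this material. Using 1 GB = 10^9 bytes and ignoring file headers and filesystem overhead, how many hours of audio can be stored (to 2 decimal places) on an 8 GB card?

Uncompressed byte rate = 64,000 × 2 × 1 = 128,000 bytes/s.
After 1.2:1 compression, effective rate ≈ 106666.67 bytes/s.
Capacity = 8 × 1,000,000,000 = 8,000,000,000 bytes.
8,000,000,000 / effective rate ≈ 75000 s → 20.83 hours.

20.83 hours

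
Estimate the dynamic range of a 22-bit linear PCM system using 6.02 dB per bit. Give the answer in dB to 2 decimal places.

132.44 dB

22 × 6.02 = 132.44 dB.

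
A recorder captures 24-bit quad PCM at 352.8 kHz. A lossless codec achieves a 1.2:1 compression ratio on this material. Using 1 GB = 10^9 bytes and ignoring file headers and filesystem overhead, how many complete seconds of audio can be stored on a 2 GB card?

Uncompressed byte rate = 352,800 × 3 × 4 = 4,233,600 bytes/s.
After 1.2:1 compression, effective rate ≈ 3528000 bytes/s.
Capacity = 2 × 1,000,000,000 = 2,000,000,000 bytes.
2,000,000,000 / effective rate ≈ 566.89 s → 566 seconds.

566 seconds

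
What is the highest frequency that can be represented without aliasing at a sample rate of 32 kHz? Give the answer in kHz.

16 kHz

Nyquist frequency = sample rate / 2 = 32,000 / 2 = 16 kHz.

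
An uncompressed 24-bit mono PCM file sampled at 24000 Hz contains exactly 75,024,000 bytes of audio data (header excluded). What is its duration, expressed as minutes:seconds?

17:22

Byte rate = 24,000 × 3 × 1 = 72,000 bytes/s.
Duration = 75,024,000 / 72,000 = 1,042 s.
1,042 s = 17:22.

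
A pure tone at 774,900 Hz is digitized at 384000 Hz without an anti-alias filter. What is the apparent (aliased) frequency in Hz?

Nyquist = 384,000/2 = 192,000 Hz; 774,900 Hz exceeds it.
Alias = |774,900 − 2×384,000| = |774,900 − 768,000| = 6,900 Hz.

6,900 Hz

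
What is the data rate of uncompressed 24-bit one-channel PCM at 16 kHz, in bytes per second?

Bit rate = 16,000 × 24 × 1 = 384,000 bits/s.
384,000 / 8 = 48,000 bytes/s.

48,000 bytes/s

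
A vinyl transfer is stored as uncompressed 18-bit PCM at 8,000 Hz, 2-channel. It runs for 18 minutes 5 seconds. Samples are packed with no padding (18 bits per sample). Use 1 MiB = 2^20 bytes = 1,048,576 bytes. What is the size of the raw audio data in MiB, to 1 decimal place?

37.3 MiB

Duration = 18 minutes 5 seconds = 1,085 s.
Bits = 8,000 × 1,085 × 18 × 2 = 312,480,000 bits = 39,060,000 bytes.
39,060,000 / 1,048,576 = 37.3 MiB.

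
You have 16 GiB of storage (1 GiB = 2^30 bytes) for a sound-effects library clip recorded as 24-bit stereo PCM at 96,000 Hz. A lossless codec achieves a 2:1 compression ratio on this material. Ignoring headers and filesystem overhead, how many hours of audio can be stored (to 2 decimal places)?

16.57 hours

Uncompressed byte rate = 96,000 × 3 × 2 = 576,000 bytes/s.
After 2:1 compression, effective rate ≈ 288000 bytes/s.
Capacity = 16 × 1,073,741,824 = 17,179,869,184 bytes.
17,179,869,184 / effective rate ≈ 59652.32 s → 16.57 hours.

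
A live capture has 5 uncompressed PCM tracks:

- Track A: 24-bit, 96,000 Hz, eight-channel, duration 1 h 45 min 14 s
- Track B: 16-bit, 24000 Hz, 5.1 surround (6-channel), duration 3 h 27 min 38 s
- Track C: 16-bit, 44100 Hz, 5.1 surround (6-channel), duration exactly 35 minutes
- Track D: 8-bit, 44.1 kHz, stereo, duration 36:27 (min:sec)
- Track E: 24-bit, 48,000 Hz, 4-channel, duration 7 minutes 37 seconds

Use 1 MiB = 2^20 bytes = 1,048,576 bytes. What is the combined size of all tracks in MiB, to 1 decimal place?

18790.1 MiB

Track A: 1 h 45 min 14 s = 6,314 s; 96,000 × 6,314 × 3 × 8 = 14,547,456,000 bytes.
Track B: 3 h 27 min 38 s = 12,458 s; 24,000 × 12,458 × 2 × 6 = 3,587,904,000 bytes.
Track C: exactly 35 minutes = 2,100 s; 44,100 × 2,100 × 2 × 6 = 1,111,320,000 bytes.
Track D: 36:27 (min:sec) = 2,187 s; 44,100 × 2,187 × 1 × 2 = 192,893,400 bytes.
Track E: 7 minutes 37 seconds = 457 s; 48,000 × 457 × 3 × 4 = 263,232,000 bytes.
Total = 19,702,805,400 bytes = 18790.1 MiB.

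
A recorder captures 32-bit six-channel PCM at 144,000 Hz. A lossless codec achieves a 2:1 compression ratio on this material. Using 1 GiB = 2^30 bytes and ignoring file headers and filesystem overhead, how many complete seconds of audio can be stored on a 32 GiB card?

Uncompressed byte rate = 144,000 × 4 × 6 = 3,456,000 bytes/s.
After 2:1 compression, effective rate ≈ 1728000 bytes/s.
Capacity = 32 × 1,073,741,824 = 34,359,738,368 bytes.
34,359,738,368 / effective rate ≈ 19884.11 s → 19,884 seconds.

19,884 seconds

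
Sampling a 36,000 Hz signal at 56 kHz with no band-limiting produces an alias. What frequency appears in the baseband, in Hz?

20,000 Hz

Nyquist = 56,000/2 = 28,000 Hz; 36,000 Hz exceeds it.
Alias = |36,000 − 1×56,000| = |36,000 − 56,000| = 20,000 Hz.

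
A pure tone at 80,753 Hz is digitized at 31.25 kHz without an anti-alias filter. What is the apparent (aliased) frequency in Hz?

Nyquist = 31,250/2 = 15,625 Hz; 80,753 Hz exceeds it.
Alias = |80,753 − 3×31,250| = |80,753 − 93,750| = 12,997 Hz.

12,997 Hz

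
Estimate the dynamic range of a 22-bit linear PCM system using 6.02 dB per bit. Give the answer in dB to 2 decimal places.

22 × 6.02 = 132.44 dB.

132.44 dB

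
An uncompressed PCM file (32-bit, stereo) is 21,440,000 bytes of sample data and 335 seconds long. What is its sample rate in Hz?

8,000 Hz

Bytes = sample_rate × seconds × bytes_per_sample × channels.
sample_rate = 21,440,000 / (335 × 4 × 2) = 21,440,000 / 2,680 = 8,000 Hz.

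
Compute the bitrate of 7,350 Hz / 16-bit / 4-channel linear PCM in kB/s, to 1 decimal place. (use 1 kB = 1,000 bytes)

58.8 kB/s

Bit rate = 7,350 × 16 × 4 = 470,400 bits/s.
470,400 / 8 = 58,800 B/s = 58.8 kB/s.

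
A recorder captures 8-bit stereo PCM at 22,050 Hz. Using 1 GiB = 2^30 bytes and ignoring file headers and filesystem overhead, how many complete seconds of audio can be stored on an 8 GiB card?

194,783 seconds

Uncompressed byte rate = 22,050 × 1 × 2 = 44,100 bytes/s.
Capacity = 8 × 1,073,741,824 = 8,589,934,592 bytes.
8,589,934,592 / 44,100 ≈ 194783.1 s → 194,783 seconds.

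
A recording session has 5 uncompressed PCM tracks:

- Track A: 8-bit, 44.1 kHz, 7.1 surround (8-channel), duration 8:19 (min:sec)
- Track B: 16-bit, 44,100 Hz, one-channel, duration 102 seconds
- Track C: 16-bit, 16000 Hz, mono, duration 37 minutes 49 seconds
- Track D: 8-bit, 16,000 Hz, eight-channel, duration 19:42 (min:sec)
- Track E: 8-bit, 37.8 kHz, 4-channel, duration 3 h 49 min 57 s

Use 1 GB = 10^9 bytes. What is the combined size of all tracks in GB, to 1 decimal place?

2.5 GB

Track A: 8:19 (min:sec) = 499 s; 44,100 × 499 × 1 × 8 = 176,047,200 bytes.
Track B: 44,100 × 102 × 2 × 1 = 8,996,400 bytes.
Track C: 37 minutes 49 seconds = 2,269 s; 16,000 × 2,269 × 2 × 1 = 72,608,000 bytes.
Track D: 19:42 (min:sec) = 1,182 s; 16,000 × 1,182 × 1 × 8 = 151,296,000 bytes.
Track E: 3 h 49 min 57 s = 13,797 s; 37,800 × 13,797 × 1 × 4 = 2,086,106,400 bytes.
Total = 2,495,054,000 bytes = 2.5 GB.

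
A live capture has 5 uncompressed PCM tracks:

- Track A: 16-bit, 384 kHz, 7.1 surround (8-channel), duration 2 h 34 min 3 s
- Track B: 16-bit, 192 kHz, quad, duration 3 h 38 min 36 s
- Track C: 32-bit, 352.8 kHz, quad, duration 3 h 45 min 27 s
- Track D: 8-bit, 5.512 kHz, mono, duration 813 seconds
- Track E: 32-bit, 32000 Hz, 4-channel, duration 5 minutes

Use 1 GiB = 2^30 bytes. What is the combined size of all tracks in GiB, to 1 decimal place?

142.9 GiB

Track A: 2 h 34 min 3 s = 9,243 s; 384,000 × 9,243 × 2 × 8 = 56,788,992,000 bytes.
Track B: 3 h 38 min 36 s = 13,116 s; 192,000 × 13,116 × 2 × 4 = 20,146,176,000 bytes.
Track C: 3 h 45 min 27 s = 13,527 s; 352,800 × 13,527 × 4 × 4 = 76,357,209,600 bytes.
Track D: 5,512 × 813 × 1 × 1 = 4,481,256 bytes.
Track E: 5 minutes = 300 s; 32,000 × 300 × 4 × 4 = 153,600,000 bytes.
Total = 153,450,458,856 bytes = 142.9 GiB.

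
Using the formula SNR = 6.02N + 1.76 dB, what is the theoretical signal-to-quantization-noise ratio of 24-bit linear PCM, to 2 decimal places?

146.24 dB

6.02 × 24 + 1.76 = 146.24 dB.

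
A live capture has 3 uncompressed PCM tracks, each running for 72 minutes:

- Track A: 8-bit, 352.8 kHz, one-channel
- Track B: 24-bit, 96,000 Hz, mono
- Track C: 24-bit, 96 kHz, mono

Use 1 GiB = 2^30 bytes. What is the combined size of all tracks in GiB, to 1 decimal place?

3.7 GiB

72 minutes = 4,320 s.
Track A: 352,800 × 4,320 × 1 × 1 = 1,524,096,000 bytes.
Track B: 96,000 × 4,320 × 3 × 1 = 1,244,160,000 bytes.
Track C: 96,000 × 4,320 × 3 × 1 = 1,244,160,000 bytes.
Total = 4,012,416,000 bytes = 3.7 GiB.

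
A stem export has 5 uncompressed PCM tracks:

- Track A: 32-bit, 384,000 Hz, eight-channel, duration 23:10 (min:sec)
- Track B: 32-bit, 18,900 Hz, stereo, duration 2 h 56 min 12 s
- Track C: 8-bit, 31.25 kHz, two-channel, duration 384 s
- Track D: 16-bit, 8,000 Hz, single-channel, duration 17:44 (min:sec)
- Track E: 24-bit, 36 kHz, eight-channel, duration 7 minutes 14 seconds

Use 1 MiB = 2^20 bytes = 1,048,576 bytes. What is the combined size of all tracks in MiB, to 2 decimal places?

Track A: 23:10 (min:sec) = 1,390 s; 384,000 × 1,390 × 4 × 8 = 17,080,320,000 bytes.
Track B: 2 h 56 min 12 s = 10,572 s; 18,900 × 10,572 × 4 × 2 = 1,598,486,400 bytes.
Track C: 31,250 × 384 × 1 × 2 = 24,000,000 bytes.
Track D: 17:44 (min:sec) = 1,064 s; 8,000 × 1,064 × 2 × 1 = 17,024,000 bytes.
Track E: 7 minutes 14 seconds = 434 s; 36,000 × 434 × 3 × 8 = 374,976,000 bytes.
Total = 19,094,806,400 bytes = 18210.23 MiB.

18210.23 MiB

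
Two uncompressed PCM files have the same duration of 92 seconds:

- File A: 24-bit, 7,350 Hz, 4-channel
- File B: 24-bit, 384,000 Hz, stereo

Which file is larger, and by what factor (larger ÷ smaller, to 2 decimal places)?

File A: 7,350 × 3 × 4 = 88,200 bytes/s.
File B: 384,000 × 3 × 2 = 2,304,000 bytes/s.
File B is larger; ratio = 211,968,000 / 8,114,400 = 26.12.

File B, by a factor of 26.12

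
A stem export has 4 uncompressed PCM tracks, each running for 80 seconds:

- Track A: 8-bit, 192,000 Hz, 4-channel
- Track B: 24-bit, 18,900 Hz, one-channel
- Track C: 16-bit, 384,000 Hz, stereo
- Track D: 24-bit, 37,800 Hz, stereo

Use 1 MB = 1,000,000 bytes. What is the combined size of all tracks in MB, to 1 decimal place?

207.0 MB

Track A: 192,000 × 80 × 1 × 4 = 61,440,000 bytes.
Track B: 18,900 × 80 × 3 × 1 = 4,536,000 bytes.
Track C: 384,000 × 80 × 2 × 2 = 122,880,000 bytes.
Track D: 37,800 × 80 × 3 × 2 = 18,144,000 bytes.
Total = 207,000,000 bytes = 207.0 MB.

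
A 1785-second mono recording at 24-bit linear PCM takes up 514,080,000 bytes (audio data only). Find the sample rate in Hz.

96,000 Hz

Bytes = sample_rate × seconds × bytes_per_sample × channels.
sample_rate = 514,080,000 / (1,785 × 3 × 1) = 514,080,000 / 5,355 = 96,000 Hz.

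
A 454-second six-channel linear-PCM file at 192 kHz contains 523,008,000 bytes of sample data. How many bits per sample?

Bytes per sample = 523,008,000 / (192,000 × 454 × 6) = 523,008,000 / 523,008,000 = 1.
Bit depth = 1 × 8 = 8 bits.

8 bits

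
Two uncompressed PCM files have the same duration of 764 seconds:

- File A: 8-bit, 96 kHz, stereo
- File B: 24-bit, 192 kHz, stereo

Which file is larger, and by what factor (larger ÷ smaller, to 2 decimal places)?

File A: 96,000 × 1 × 2 = 192,000 bytes/s.
File B: 192,000 × 3 × 2 = 1,152,000 bytes/s.
File B is larger; ratio = 880,128,000 / 146,688,000 = 6.00.

File B, by a factor of 6.00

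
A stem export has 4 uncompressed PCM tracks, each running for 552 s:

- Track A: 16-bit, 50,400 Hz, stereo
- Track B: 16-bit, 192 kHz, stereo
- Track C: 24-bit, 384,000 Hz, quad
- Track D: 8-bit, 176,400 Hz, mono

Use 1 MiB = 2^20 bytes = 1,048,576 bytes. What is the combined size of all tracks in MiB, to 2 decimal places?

Track A: 50,400 × 552 × 2 × 2 = 111,283,200 bytes.
Track B: 192,000 × 552 × 2 × 2 = 423,936,000 bytes.
Track C: 384,000 × 552 × 3 × 4 = 2,543,616,000 bytes.
Track D: 176,400 × 552 × 1 × 1 = 97,372,800 bytes.
Total = 3,176,208,000 bytes = 3029.07 MiB.

3029.07 MiB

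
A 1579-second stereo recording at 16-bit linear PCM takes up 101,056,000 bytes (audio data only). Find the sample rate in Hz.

16,000 Hz

Bytes = sample_rate × seconds × bytes_per_sample × channels.
sample_rate = 101,056,000 / (1,579 × 2 × 2) = 101,056,000 / 6,316 = 16,000 Hz.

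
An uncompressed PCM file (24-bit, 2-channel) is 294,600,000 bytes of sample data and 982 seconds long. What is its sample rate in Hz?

50,000 Hz

Bytes = sample_rate × seconds × bytes_per_sample × channels.
sample_rate = 294,600,000 / (982 × 3 × 2) = 294,600,000 / 5,892 = 50,000 Hz.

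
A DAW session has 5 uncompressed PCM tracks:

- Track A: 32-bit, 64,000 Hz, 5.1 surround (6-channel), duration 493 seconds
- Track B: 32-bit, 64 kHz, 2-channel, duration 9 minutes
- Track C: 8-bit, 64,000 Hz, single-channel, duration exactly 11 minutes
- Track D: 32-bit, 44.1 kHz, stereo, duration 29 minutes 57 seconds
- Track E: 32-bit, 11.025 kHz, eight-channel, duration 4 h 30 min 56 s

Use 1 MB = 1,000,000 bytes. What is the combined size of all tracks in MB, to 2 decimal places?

Track A: 64,000 × 493 × 4 × 6 = 757,248,000 bytes.
Track B: 9 minutes = 540 s; 64,000 × 540 × 4 × 2 = 276,480,000 bytes.
Track C: exactly 11 minutes = 660 s; 64,000 × 660 × 1 × 1 = 42,240,000 bytes.
Track D: 29 minutes 57 seconds = 1,797 s; 44,100 × 1,797 × 4 × 2 = 633,981,600 bytes.
Track E: 4 h 30 min 56 s = 16,256 s; 11,025 × 16,256 × 4 × 8 = 5,735,116,800 bytes.
Total = 7,445,066,400 bytes = 7445.07 MB.

7445.07 MB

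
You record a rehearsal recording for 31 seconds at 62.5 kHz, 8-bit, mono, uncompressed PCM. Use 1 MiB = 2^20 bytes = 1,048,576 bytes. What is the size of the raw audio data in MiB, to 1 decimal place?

1.8 MiB

Bytes = 62,500 samples/s × 31 s × 1 bytes/sample × 1 ch = 1,937,500 bytes.
1,937,500 / 1,048,576 = 1.8 MiB.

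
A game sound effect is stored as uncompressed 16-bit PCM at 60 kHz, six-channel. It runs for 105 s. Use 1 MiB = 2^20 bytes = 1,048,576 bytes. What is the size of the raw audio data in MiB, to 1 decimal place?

72.1 MiB

Bytes = 60,000 samples/s × 105 s × 2 bytes/sample × 6 ch = 75,600,000 bytes.
75,600,000 / 1,048,576 = 72.1 MiB.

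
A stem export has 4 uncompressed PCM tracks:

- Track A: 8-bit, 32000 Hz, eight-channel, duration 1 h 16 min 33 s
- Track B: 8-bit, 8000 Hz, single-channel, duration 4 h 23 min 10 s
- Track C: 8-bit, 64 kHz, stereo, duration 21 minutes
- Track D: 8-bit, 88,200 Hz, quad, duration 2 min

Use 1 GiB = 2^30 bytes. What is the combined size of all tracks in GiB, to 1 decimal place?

Track A: 1 h 16 min 33 s = 4,593 s; 32,000 × 4,593 × 1 × 8 = 1,175,808,000 bytes.
Track B: 4 h 23 min 10 s = 15,790 s; 8,000 × 15,790 × 1 × 1 = 126,320,000 bytes.
Track C: 21 minutes = 1,260 s; 64,000 × 1,260 × 1 × 2 = 161,280,000 bytes.
Track D: 2 min = 120 s; 88,200 × 120 × 1 × 4 = 42,336,000 bytes.
Total = 1,505,744,000 bytes = 1.4 GiB.

1.4 GiB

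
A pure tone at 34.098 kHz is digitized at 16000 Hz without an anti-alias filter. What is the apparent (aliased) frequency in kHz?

2.098 kHz

Nyquist = 16,000/2 = 8,000 Hz; 34,098 Hz exceeds it.
Alias = |34,098 − 2×16,000| = |34,098 − 32,000| = 2,098 Hz = 2.098 kHz.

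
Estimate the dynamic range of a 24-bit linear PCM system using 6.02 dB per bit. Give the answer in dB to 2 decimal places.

24 × 6.02 = 144.48 dB.

144.48 dB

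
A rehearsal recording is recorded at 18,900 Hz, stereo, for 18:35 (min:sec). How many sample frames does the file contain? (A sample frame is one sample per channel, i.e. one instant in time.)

18:35 (min:sec) = 1,115 s.
18,900 samples/s × 1,115 s = 21,073,500 frames.

21,073,500 sample frames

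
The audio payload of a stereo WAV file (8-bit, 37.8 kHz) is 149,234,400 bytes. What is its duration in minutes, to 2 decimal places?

32.90 minutes

Byte rate = 37,800 × 1 × 2 = 75,600 bytes/s.
Duration = 149,234,400 / 75,600 = 1,974 s.
1,974 s / 60 = 32.90 minutes.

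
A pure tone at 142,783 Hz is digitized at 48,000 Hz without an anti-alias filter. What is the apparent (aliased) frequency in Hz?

1,217 Hz

Nyquist = 48,000/2 = 24,000 Hz; 142,783 Hz exceeds it.
Alias = |142,783 − 3×48,000| = |142,783 − 144,000| = 1,217 Hz.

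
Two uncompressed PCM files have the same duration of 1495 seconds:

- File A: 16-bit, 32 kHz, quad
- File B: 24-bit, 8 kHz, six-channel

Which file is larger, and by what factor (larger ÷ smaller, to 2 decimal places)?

File A: 32,000 × 2 × 4 = 256,000 bytes/s.
File B: 8,000 × 3 × 6 = 144,000 bytes/s.
File A is larger; ratio = 382,720,000 / 215,280,000 = 1.78.

File A, by a factor of 1.78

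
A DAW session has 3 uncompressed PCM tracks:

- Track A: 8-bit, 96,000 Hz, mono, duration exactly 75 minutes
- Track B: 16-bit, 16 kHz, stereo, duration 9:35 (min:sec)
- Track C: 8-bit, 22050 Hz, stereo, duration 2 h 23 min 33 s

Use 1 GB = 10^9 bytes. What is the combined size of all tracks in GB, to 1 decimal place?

0.8 GB

Track A: exactly 75 minutes = 4,500 s; 96,000 × 4,500 × 1 × 1 = 432,000,000 bytes.
Track B: 9:35 (min:sec) = 575 s; 16,000 × 575 × 2 × 2 = 36,800,000 bytes.
Track C: 2 h 23 min 33 s = 8,613 s; 22,050 × 8,613 × 1 × 2 = 379,833,300 bytes.
Total = 848,633,300 bytes = 0.8 GB.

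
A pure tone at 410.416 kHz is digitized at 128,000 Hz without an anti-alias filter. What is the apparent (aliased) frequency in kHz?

Nyquist = 128,000/2 = 64,000 Hz; 410,416 Hz exceeds it.
Alias = |410,416 − 3×128,000| = |410,416 − 384,000| = 26,416 Hz = 26.416 kHz.

26.416 kHz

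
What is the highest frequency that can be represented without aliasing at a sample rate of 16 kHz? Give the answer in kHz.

8 kHz

Nyquist frequency = sample rate / 2 = 16,000 / 2 = 8 kHz.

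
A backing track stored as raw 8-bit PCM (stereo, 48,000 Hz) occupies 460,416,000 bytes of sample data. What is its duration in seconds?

Byte rate = 48,000 × 1 × 2 = 96,000 bytes/s.
Duration = 460,416,000 / 96,000 = 4,796 s.

4,796 seconds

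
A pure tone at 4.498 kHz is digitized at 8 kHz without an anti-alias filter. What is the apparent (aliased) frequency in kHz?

3.502 kHz

Nyquist = 8,000/2 = 4,000 Hz; 4,498 Hz exceeds it.
Alias = |4,498 − 1×8,000| = |4,498 − 8,000| = 3,502 Hz = 3.502 kHz.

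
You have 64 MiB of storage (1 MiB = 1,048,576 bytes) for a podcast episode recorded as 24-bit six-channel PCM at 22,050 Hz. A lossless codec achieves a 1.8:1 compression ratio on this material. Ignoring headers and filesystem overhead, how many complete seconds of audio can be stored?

Uncompressed byte rate = 22,050 × 3 × 6 = 396,900 bytes/s.
After 1.8:1 compression, effective rate ≈ 220500 bytes/s.
Capacity = 64 × 1,048,576 = 67,108,864 bytes.
67,108,864 / effective rate ≈ 304.35 s → 304 seconds.

304 seconds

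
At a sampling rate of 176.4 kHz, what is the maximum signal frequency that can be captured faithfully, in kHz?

88.2 kHz

Nyquist frequency = sample rate / 2 = 176,400 / 2 = 88.2 kHz.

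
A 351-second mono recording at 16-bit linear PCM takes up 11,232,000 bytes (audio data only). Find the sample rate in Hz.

Bytes = sample_rate × seconds × bytes_per_sample × channels.
sample_rate = 11,232,000 / (351 × 2 × 1) = 11,232,000 / 702 = 16,000 Hz.

16,000 Hz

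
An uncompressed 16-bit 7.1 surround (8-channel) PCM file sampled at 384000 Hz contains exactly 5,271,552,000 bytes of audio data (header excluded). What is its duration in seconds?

Byte rate = 384,000 × 2 × 8 = 6,144,000 bytes/s.
Duration = 5,271,552,000 / 6,144,000 = 858 s.

858 seconds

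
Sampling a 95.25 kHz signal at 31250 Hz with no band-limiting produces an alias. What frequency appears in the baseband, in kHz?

1.5 kHz

Nyquist = 31,250/2 = 15,625 Hz; 95,250 Hz exceeds it.
Alias = |95,250 − 3×31,250| = |95,250 − 93,750| = 1,500 Hz = 1.5 kHz.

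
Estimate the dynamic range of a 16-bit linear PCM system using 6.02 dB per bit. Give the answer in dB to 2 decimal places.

96.32 dB

16 × 6.02 = 96.32 dB.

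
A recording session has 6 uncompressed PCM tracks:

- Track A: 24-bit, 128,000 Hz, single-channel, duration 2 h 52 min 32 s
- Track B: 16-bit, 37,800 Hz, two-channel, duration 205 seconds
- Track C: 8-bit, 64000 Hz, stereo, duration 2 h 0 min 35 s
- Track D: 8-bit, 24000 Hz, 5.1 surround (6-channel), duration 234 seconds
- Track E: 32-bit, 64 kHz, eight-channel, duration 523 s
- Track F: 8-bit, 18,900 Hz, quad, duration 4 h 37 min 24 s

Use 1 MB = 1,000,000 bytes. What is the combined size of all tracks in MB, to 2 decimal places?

7295.33 MB

Track A: 2 h 52 min 32 s = 10,352 s; 128,000 × 10,352 × 3 × 1 = 3,975,168,000 bytes.
Track B: 37,800 × 205 × 2 × 2 = 30,996,000 bytes.
Track C: 2 h 0 min 35 s = 7,235 s; 64,000 × 7,235 × 1 × 2 = 926,080,000 bytes.
Track D: 24,000 × 234 × 1 × 6 = 33,696,000 bytes.
Track E: 64,000 × 523 × 4 × 8 = 1,071,104,000 bytes.
Track F: 4 h 37 min 24 s = 16,644 s; 18,900 × 16,644 × 1 × 4 = 1,258,286,400 bytes.
Total = 7,295,330,400 bytes = 7295.33 MB.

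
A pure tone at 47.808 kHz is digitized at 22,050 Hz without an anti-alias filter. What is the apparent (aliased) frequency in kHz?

Nyquist = 22,050/2 = 11,025 Hz; 47,808 Hz exceeds it.
Alias = |47,808 − 2×22,050| = |47,808 − 44,100| = 3,708 Hz = 3.708 kHz.

3.708 kHz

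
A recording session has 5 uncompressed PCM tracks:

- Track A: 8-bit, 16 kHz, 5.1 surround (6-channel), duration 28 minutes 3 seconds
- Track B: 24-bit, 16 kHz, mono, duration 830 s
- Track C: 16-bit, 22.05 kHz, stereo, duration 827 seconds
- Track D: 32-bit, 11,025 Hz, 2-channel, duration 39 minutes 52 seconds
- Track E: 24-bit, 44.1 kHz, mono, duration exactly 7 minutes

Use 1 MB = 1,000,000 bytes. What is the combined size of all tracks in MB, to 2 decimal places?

540.89 MB

Track A: 28 minutes 3 seconds = 1,683 s; 16,000 × 1,683 × 1 × 6 = 161,568,000 bytes.
Track B: 16,000 × 830 × 3 × 1 = 39,840,000 bytes.
Track C: 22,050 × 827 × 2 × 2 = 72,941,400 bytes.
Track D: 39 minutes 52 seconds = 2,392 s; 11,025 × 2,392 × 4 × 2 = 210,974,400 bytes.
Track E: exactly 7 minutes = 420 s; 44,100 × 420 × 3 × 1 = 55,566,000 bytes.
Total = 540,889,800 bytes = 540.89 MB.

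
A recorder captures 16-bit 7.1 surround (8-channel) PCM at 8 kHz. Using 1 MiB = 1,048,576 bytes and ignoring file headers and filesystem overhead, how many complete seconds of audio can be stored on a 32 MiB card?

Uncompressed byte rate = 8,000 × 2 × 8 = 128,000 bytes/s.
Capacity = 32 × 1,048,576 = 33,554,432 bytes.
33,554,432 / 128,000 ≈ 262.14 s → 262 seconds.

262 seconds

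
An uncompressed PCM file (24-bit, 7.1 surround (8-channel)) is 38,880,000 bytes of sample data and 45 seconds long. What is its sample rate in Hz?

Bytes = sample_rate × seconds × bytes_per_sample × channels.
sample_rate = 38,880,000 / (45 × 3 × 8) = 38,880,000 / 1,080 = 36,000 Hz.

36,000 Hz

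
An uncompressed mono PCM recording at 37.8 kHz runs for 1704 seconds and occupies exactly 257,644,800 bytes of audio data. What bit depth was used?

Bytes per sample = 257,644,800 / (37,800 × 1,704 × 1) = 257,644,800 / 64,411,200 = 4.
Bit depth = 4 × 8 = 32 bits.

32 bits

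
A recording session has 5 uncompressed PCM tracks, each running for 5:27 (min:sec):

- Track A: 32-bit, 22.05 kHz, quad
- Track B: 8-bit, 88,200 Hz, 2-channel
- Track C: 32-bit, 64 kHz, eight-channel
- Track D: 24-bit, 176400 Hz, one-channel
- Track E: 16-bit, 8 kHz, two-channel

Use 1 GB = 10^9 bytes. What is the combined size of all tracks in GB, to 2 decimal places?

1.03 GB

5:27 (min:sec) = 327 s.
Track A: 22,050 × 327 × 4 × 4 = 115,365,600 bytes.
Track B: 88,200 × 327 × 1 × 2 = 57,682,800 bytes.
Track C: 64,000 × 327 × 4 × 8 = 669,696,000 bytes.
Track D: 176,400 × 327 × 3 × 1 = 173,048,400 bytes.
Track E: 8,000 × 327 × 2 × 2 = 10,464,000 bytes.
Total = 1,026,256,800 bytes = 1.03 GB.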